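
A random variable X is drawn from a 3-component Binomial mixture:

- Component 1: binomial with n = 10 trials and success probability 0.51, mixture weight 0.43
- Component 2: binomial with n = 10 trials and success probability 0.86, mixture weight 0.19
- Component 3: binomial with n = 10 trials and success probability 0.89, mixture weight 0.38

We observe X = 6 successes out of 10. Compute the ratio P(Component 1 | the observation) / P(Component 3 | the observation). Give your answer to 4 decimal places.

Since P(k|x) ∝ w_k f_k(x), the posterior odds are w_i f_i(x) / (w_j f_j(x)).
Evaluate each component's likelihood at the observed value:
  p_1 = 0.213022
  p_2 = 0.0326379
  p_3 = 0.0152802
0.0915995 / 0.00580649 ≈ 15.7754

15.7754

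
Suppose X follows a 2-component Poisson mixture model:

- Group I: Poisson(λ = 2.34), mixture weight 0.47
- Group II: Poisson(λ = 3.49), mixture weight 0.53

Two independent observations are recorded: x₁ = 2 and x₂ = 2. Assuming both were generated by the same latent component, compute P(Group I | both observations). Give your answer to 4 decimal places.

Posterior ∝ prior × likelihood, so P(k | x) ∝ π_k f_k(x); normalise over all components.
Since both observations come from the same component, the likelihood for component k is f_k(x₁)·f_k(x₂).
  f_I = [e^(−2.34)·2.34^2/2! = 0.263726] × [0.263726] = 0.0695513
  f_II = [e^(−3.49)·3.49^2/2! = 0.185752] × [0.185752] = 0.0345037
Unnormalised posteriors:
  π_I·f_I = 0.47 × 0.0695513 = 0.0326891
  π_II·f_II = 0.53 × 0.0345037 = 0.018287
Marginal: 0.0326891 + 0.018287 = 0.0509761
P(Group I | data) = 0.0326891 / 0.0509761 ≈ 0.6413

0.6413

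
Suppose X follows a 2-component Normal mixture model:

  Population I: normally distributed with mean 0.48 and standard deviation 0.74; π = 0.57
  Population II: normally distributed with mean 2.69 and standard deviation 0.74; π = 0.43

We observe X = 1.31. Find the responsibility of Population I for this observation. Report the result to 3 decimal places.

By Bayes' theorem, P(k | x) = π_k f_k(x) / Σ_j π_j f_j(x).
Evaluate each component's likelihood at the observed value:
  f_I = (1/(0.74·√(2π)))·exp(−(1.31−0.48)²/(2·0.74²)) = 0.539111·exp(-0.62902) = 0.287408
  f_II = (1/(0.74·√(2π)))·exp(−(1.31−2.69)²/(2·0.74²)) = 0.539111·exp(-1.73886) = 0.0947329
Multiply by the mixture weights:
  π_I·f_I = 0.57 × 0.287408 = 0.163823
  π_II·f_II = 0.43 × 0.0947329 = 0.0407351
Sum: 0.163823 + 0.0407351 = 0.204558
P(Population I | x) = 0.163823 / 0.204558 ≈ 0.801

0.801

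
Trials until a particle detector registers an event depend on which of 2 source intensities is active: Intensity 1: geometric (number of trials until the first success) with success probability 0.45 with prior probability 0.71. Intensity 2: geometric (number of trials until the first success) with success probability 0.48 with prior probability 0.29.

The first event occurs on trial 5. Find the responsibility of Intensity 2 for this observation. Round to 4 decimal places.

P(component k | x) = P(Z=k)·f_k(x) / marginal(x), where marginal(x) = Σ_j P(Z=j)·f_j(x).
Evaluate each component's likelihood at the observed value:
  f_1 = 0.0411778
  f_2 = 0.0350958
Weight by the priors:
  P(Z=1)·f_1 = 0.71 × 0.0411778 = 0.0292362
  P(Z=2)·f_2 = 0.29 × 0.0350958 = 0.0101778
Sum: 0.0292362 + 0.0101778 = 0.039414
P(Intensity 2 | 5) = 0.0101778 / 0.039414 ≈ 0.2582

0.2582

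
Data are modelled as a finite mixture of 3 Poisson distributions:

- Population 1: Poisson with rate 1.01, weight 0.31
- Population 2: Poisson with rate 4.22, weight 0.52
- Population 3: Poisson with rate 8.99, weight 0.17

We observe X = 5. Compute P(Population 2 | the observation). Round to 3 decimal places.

0.882

P(component k | x) = P(Z=k)·f_k(x) / marginal(x), where marginal(x) = Σ_j P(Z=j)·f_j(x).
Evaluate each component's likelihood at the observed value:
  f_1 = 0.00318998
  f_2 = 0.16393
  f_3 = 0.0609972
Prior × likelihood for each component:
  P(Z=1)·f_1 = 0.31 × 0.00318998 = 0.000988894
  P(Z=2)·f_2 = 0.52 × 0.16393 = 0.0852436
  P(Z=3)·f_3 = 0.17 × 0.0609972 = 0.0103695
Evidence: 0.000988894 + 0.0852436 + 0.0103695 = 0.096602
P(Population 2 | 5) = 0.0852436 / 0.096602 ≈ 0.882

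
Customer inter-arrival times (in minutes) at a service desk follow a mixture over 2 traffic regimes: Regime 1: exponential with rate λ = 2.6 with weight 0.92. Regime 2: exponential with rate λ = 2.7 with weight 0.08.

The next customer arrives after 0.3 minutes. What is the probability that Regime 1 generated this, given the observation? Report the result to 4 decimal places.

0.9194

Posterior ∝ prior × likelihood, so P(k | x) ∝ w_k f_k(x); normalise over all components.
Exponential densities:
  L_1 = 1.19186
  L_2 = 1.20112
Multiply by the mixture weights:
  w_1·L_1 = 0.92 × 1.19186 = 1.09651
  w_2·L_2 = 0.08 × 1.20112 = 0.0960893
Denominator: 1.09651 + 0.0960893 = 1.1926
Responsibility of Regime 1: 1.09651 / 1.1926 ≈ 0.9194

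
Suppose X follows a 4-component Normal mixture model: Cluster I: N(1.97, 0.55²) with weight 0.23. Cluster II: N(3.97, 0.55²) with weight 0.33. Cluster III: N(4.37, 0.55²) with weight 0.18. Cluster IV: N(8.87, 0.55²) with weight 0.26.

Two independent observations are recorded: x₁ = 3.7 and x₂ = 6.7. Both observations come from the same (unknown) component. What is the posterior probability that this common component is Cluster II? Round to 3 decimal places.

By Bayes' theorem, P(k | x) = P(Z=k) f_k(x) / Σ_j P(Z=j) f_j(x).
Since both observations come from the same component, the likelihood for component k is f_k(x₁)·f_k(x₂).
  p_I = [(1/(0.55·√(2π)))·exp(−(3.7−1.97)²/(2·0.55²)) = 0.725350·exp(-4.94694) = 0.00515368] × [6.31448e-17] = 3.25428e-19
  p_II = [(1/(0.55·√(2π)))·exp(−(3.7−3.97)²/(2·0.55²)) = 0.725350·exp(-0.12050) = 0.643008] × [3.23998e-06] = 2.08333e-06
  p_III = [(1/(0.55·√(2π)))·exp(−(3.7−4.37)²/(2·0.55²)) = 0.725350·exp(-0.74198) = 0.345389] × [9.19294e-05] = 3.17514e-05
  p_IV = [(1/(0.55·√(2π)))·exp(−(3.7−8.87)²/(2·0.55²)) = 0.725350·exp(-44.18000) = 4.7143e-20] × [0.000302204] = 1.42468e-23
Multiply by the mixture weights:
  P(Z=I)·p_I = 0.23 × 3.25428e-19 = 7.48485e-20
  P(Z=II)·p_II = 0.33 × 2.08333e-06 = 6.875e-07
  P(Z=III)·p_III = 0.18 × 3.17514e-05 = 5.71524e-06
  P(Z=IV)·p_IV = 0.26 × 1.42468e-23 = 3.70417e-24
Evidence: 7.48485e-20 + 6.875e-07 + 5.71524e-06 + 3.70417e-24 = 6.40274e-06
So the posterior for Cluster II is 6.875e-07 / 6.40274e-06 ≈ 0.107.

0.107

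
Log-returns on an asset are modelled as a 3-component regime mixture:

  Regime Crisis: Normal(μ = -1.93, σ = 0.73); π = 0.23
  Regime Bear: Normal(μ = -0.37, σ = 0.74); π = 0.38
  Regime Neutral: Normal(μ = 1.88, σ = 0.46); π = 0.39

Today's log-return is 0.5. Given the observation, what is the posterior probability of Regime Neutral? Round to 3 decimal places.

0.035

P(component k | x) = π_k·f_k(x) / marginal(x), where marginal(x) = Σ_j π_j·f_j(x).
Normal densities:
  f_Crisis = (1/(0.73·√(2π)))·exp(−(0.5−-1.93)²/(2·0.73²)) = 0.546496·exp(-5.54035) = 0.00214509
  f_Bear = (1/(0.74·√(2π)))·exp(−(0.5−-0.37)²/(2·0.74²)) = 0.539111·exp(-0.69111) = 0.270106
  f_Neutral = (1/(0.46·√(2π)))·exp(−(0.5−1.88)²/(2·0.46²)) = 0.867266·exp(-4.50000) = 0.00963445
Unnormalised posteriors:
  π_Crisis·f_Crisis = 0.23 × 0.00214509 = 0.000493371
  π_Bear·f_Bear = 0.38 × 0.270106 = 0.10264
  π_Neutral·f_Neutral = 0.39 × 0.00963445 = 0.00375744
Sum: 0.000493371 + 0.10264 + 0.00375744 = 0.106891
Responsibility of Regime Neutral: 0.00375744 / 0.106891 ≈ 0.035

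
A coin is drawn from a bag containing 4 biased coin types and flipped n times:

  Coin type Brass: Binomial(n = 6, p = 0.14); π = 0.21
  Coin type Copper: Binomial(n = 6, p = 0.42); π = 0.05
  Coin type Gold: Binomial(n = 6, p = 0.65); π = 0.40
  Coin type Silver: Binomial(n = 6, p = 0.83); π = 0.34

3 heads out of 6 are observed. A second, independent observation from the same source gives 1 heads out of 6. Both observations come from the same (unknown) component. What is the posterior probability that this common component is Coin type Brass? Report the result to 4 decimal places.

Posterior ∝ prior × likelihood, so P(k | x) ∝ w_k f_k(x); normalise over all components.
Since both observations come from the same component, the likelihood for component k is f_k(x₁)·f_k(x₂).
  L_Brass = [0.0349068] × [0.395159] = 0.0137937
  L_Copper = [0.289109] × [0.165402] = 0.0478192
  L_Gold = [0.235491] × [0.0204835] = 0.00482369
  L_Silver = [0.0561838] × [0.000707089] = 3.97269e-05
Prior × likelihood for each component:
  w_Brass·L_Brass = 0.21 × 0.0137937 = 0.00289668
  w_Copper·L_Copper = 0.05 × 0.0478192 = 0.00239096
  w_Gold·L_Gold = 0.40 × 0.00482369 = 0.00192947
  w_Silver·L_Silver = 0.34 × 3.97269e-05 = 1.35072e-05
Normaliser: 0.00289668 + 0.00239096 + 0.00192947 + 1.35072e-05 = 0.00723062
P(Coin type Brass | x) = 0.00289668 / 0.00723062 ≈ 0.4006

0.4006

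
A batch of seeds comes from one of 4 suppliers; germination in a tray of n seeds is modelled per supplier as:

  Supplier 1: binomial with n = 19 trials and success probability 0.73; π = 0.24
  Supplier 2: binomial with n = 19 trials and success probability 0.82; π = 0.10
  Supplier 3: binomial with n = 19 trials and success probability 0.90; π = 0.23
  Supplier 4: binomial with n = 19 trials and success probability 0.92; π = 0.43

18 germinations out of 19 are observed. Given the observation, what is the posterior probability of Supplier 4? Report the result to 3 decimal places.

0.647

The responsibility of component k is π_k f_k(x) divided by Σ_j π_j f_j(x).
Component likelihoods at x = 18 germinations out of 19:
  f_1 = 0.0177799
  f_2 = 0.0960894
  f_3 = 0.28518
  f_4 = 0.338863
Prior × likelihood for each component:
  π_1·f_1 = 0.24 × 0.0177799 = 0.00426717
  π_2·f_2 = 0.10 × 0.0960894 = 0.00960894
  π_3·f_3 = 0.23 × 0.28518 = 0.0655914
  π_4·f_4 = 0.43 × 0.338863 = 0.145711
Sum: 0.00426717 + 0.00960894 + 0.0655914 + 0.145711 = 0.225179
So the posterior for Supplier 4 is 0.145711 / 0.225179 ≈ 0.647.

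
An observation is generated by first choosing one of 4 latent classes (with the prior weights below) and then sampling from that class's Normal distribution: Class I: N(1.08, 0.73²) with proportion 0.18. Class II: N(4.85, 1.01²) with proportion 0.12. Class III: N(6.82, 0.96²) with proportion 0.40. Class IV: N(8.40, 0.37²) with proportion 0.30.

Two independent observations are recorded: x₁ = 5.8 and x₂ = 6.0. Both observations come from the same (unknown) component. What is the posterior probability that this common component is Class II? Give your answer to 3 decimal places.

The responsibility of component k is P(Z=k) f_k(x) divided by Σ_j P(Z=j) f_j(x).
Since both observations come from the same component, the likelihood for component k is f_k(x₁)·f_k(x₂).
  L_I = [(1/(0.73·√(2π)))·exp(−(5.8−1.08)²/(2·0.73²)) = 0.546496·exp(-20.90298) = 4.56601e-10] × [7.48016e-11] = 3.41545e-20
  L_II = [(1/(1.01·√(2π)))·exp(−(5.8−4.85)²/(2·1.01²)) = 0.394992·exp(-0.44236) = 0.25379] × [0.206571] = 0.0524258
  L_III = [(1/(0.96·√(2π)))·exp(−(5.8−6.82)²/(2·0.96²)) = 0.415565·exp(-0.56445) = 0.23632] × [0.288541] = 0.068188
  L_IV = [(1/(0.37·√(2π)))·exp(−(5.8−8.40)²/(2·0.37²)) = 1.078222·exp(-24.68955) = 2.04254e-11] × [7.87672e-10] = 1.60885e-20
Weight by the priors:
  P(Z=I)·L_I = 0.18 × 3.41545e-20 = 6.14781e-21
  P(Z=II)·L_II = 0.12 × 0.0524258 = 0.00629109
  P(Z=III)·L_III = 0.40 × 0.068188 = 0.0272752
  P(Z=IV)·L_IV = 0.30 × 1.60885e-20 = 4.82656e-21
Evidence: 6.14781e-21 + 0.00629109 + 0.0272752 + 4.82656e-21 = 0.0335663
P(Class II | x₁, x₂) ≈ 0.187

0.187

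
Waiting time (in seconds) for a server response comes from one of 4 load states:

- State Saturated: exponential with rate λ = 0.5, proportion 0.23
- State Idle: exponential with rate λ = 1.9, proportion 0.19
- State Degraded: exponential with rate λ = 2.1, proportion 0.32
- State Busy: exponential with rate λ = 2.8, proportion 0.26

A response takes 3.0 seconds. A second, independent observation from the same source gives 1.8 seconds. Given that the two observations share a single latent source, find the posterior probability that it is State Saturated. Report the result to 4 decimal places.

0.9744

By Bayes' theorem, P(k | x) = P(Z=k) f_k(x) / Σ_j P(Z=j) f_j(x).
Since both observations come from the same component, the likelihood for component k is f_k(x₁)·f_k(x₂).
  p_Saturated = [0.111565] × [0.203285] = 0.0226795
  p_Idle = [0.00635733] × [0.0621536] = 0.000395131
  p_Degraded = [0.00385624] × [0.0479277] = 0.000184821
  p_Busy = [0.000629629] × [0.0181265] = 1.1413e-05
Multiply by the mixture weights:
  P(Z=Saturated)·p_Saturated = 0.23 × 0.0226795 = 0.00521628
  P(Z=Idle)·p_Idle = 0.19 × 0.000395131 = 7.5075e-05
  P(Z=Degraded)·p_Degraded = 0.32 × 0.000184821 = 5.91426e-05
  P(Z=Busy)·p_Busy = 0.26 × 1.1413e-05 = 2.96737e-06
Normaliser: 0.00521628 + 7.5075e-05 + 5.91426e-05 + 2.96737e-06 = 0.00535347
P(State Saturated | x₁, x₂) = 0.00521628 / 0.00535347 ≈ 0.9744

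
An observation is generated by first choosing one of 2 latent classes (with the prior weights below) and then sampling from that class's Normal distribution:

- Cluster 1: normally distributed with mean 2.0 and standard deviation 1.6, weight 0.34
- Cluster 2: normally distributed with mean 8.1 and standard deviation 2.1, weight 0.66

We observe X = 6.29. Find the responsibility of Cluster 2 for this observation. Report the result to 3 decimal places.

Posterior ∝ prior × likelihood, so P(k | x) ∝ π_k f_k(x); normalise over all components.
Component likelihoods at x = 6.29:
  p_1 = 0.00685009
  p_2 = 0.131032
Multiply by the mixture weights:
  π_1·p_1 = 0.34 × 0.00685009 = 0.00232903
  π_2·p_2 = 0.66 × 0.131032 = 0.0864809
Evidence: 0.00232903 + 0.0864809 = 0.08881
Responsibility of Cluster 2: 0.0864809 / 0.08881 ≈ 0.974

0.974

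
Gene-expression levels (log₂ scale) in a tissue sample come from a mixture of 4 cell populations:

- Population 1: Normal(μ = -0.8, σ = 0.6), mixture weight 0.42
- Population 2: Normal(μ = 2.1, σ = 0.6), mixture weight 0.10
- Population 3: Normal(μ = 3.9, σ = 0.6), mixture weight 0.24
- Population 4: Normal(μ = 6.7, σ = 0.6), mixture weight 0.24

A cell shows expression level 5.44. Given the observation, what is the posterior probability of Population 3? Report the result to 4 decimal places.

P(component k | x) = w_k·f_k(x) / marginal(x), where marginal(x) = Σ_j w_j·f_j(x).
Normal densities:
  L_1 = 2.16827e-24
  L_2 = 1.24122e-07
  L_3 = 0.0246741
  L_4 = 0.073306
Multiply by the mixture weights:
  w_1·L_1 = 0.42 × 2.16827e-24 = 9.10673e-25
  w_2·L_2 = 0.10 × 1.24122e-07 = 1.24122e-08
  w_3·L_3 = 0.24 × 0.0246741 = 0.00592178
  w_4·L_4 = 0.24 × 0.073306 = 0.0175934
Evidence: 9.10673e-25 + 1.24122e-08 + 0.00592178 + 0.0175934 = 0.0235152
P(Population 3 | data) = 0.00592178 / 0.0235152 ≈ 0.2518

0.2518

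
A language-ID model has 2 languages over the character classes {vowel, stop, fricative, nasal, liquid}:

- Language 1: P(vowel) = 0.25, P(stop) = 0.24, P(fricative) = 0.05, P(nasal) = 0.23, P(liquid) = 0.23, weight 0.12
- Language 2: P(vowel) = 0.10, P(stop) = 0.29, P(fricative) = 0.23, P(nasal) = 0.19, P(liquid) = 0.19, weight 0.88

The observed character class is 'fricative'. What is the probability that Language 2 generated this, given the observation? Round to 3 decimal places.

0.971

The responsibility of component k is π_k f_k(x) divided by Σ_j π_j f_j(x).
Evaluate each component's likelihood at the observed value:
  p_1 = 0.05
  p_2 = 0.23
Multiply by the mixture weights:
  π_1·p_1 = 0.12 × 0.05 = 0.006
  π_2·p_2 = 0.88 × 0.23 = 0.2024
Sum: 0.006 + 0.2024 = 0.2084
P(Language 2 | the observation) = 0.2024 / 0.2084 ≈ 0.971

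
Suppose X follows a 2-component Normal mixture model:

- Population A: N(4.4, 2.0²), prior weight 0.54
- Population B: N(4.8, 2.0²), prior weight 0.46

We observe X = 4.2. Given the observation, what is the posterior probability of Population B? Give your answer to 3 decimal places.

P(component k | x) = π_k·f_k(x) / marginal(x), where marginal(x) = Σ_j π_j·f_j(x).
Component likelihoods at x = 4.2:
  L_A = 0.198476
  L_B = 0.190694
Multiply by the mixture weights:
  π_A·L_A = 0.54 × 0.198476 = 0.107177
  π_B·L_B = 0.46 × 0.190694 = 0.0877192
Denominator: 0.107177 + 0.0877192 = 0.194896
P(Population B | data) = 0.0877192 / 0.194896 ≈ 0.450

0.450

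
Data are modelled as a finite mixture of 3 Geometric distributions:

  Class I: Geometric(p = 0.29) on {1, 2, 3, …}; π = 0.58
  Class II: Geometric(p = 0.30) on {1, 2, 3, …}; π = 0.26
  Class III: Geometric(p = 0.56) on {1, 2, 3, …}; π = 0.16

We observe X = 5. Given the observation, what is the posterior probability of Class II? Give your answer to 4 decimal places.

The responsibility of component k is w_k f_k(x) divided by Σ_j w_j f_j(x).
Evaluate each component's likelihood at the observed value:
  p_I = 0.0736939
  p_II = 0.07203
  p_III = 0.0209893
Multiply by the mixture weights:
  w_I·p_I = 0.58 × 0.0736939 = 0.0427424
  w_II·p_II = 0.26 × 0.07203 = 0.0187278
  w_III·p_III = 0.16 × 0.0209893 = 0.00335829
Normaliser: 0.0427424 + 0.0187278 + 0.00335829 = 0.0648285
Responsibility of Class II: 0.0187278 / 0.0648285 ≈ 0.2889

0.2889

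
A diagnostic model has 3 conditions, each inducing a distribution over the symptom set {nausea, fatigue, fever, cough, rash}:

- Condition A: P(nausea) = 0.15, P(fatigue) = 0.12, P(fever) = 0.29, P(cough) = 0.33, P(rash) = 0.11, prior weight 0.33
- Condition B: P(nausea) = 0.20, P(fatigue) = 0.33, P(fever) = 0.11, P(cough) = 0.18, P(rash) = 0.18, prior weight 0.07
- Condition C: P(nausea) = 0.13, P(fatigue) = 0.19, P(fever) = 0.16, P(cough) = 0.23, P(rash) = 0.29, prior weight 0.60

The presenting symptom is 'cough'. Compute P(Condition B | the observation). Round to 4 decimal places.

0.0486

Apply Bayes' rule: the posterior for each component is proportional to its prior times its likelihood at x.
Categorical probabilities:
  f_A = P(cough | comp) = 0.33
  f_B = P(cough | comp) = 0.18
  f_C = P(cough | comp) = 0.23
Prior × likelihood for each component:
  π_A·f_A = 0.33 × 0.33 = 0.1089
  π_B·f_B = 0.07 × 0.18 = 0.0126
  π_C·f_C = 0.60 × 0.23 = 0.138
Sum: 0.1089 + 0.0126 + 0.138 = 0.2595
P(Condition B | 'cough') = 0.0126 / 0.2595 ≈ 0.0486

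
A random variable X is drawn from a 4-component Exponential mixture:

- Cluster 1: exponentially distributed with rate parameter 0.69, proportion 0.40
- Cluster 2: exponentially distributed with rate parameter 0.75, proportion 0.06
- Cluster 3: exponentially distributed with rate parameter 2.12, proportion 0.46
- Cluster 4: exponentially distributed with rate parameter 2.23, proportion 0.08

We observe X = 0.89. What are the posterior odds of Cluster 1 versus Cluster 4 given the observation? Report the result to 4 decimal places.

6.0920

Only the two components matter; the odds are (P(Z=i) f_i(x)) / (P(Z=j) f_j(x)).
Evaluate each component's likelihood at the observed value:
  L_1 = 0.373378
  L_2 = 0.384742
  L_3 = 0.321299
  L_4 = 0.306451
Posterior odds = (P(Z=1)·L_1) / (P(Z=4)·L_4) = (0.40·0.373378) / (0.08·0.306451) = 0.149351 / 0.0245161 ≈ 6.0920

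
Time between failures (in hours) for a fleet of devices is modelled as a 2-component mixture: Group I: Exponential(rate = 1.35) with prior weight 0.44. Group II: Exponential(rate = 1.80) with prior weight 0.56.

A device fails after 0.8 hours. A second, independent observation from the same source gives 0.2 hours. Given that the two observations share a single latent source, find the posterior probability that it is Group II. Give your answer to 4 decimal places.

Posterior ∝ prior × likelihood, so P(k | x) ∝ w_k f_k(x); normalise over all components.
Since both observations come from the same component, the likelihood for component k is f_k(x₁)·f_k(x₂).
  p_I = [0.458454] × [1.03056] = 0.472465
  p_II = [0.42647] × [1.25582] = 0.535568
Weight by the priors:
  w_I·p_I = 0.44 × 0.472465 = 0.207885
  w_II·p_II = 0.56 × 0.535568 = 0.299918
Normaliser: 0.207885 + 0.299918 = 0.507803
So the posterior for Group II is 0.299918 / 0.507803 ≈ 0.5906.

0.5906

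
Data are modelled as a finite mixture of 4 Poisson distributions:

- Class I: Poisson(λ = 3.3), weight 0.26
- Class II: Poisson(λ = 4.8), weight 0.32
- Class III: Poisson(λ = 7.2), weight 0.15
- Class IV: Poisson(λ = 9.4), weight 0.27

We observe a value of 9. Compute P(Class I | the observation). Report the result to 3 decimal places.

0.020

By Bayes' theorem, P(k | x) = π_k f_k(x) / Σ_j π_j f_j(x).
Evaluate each component's likelihood at the observed value:
  p_I = e^(−3.3)·3.3^9/9! = 0.00471727
  p_II = e^(−4.8)·4.8^9/9! = 0.0306757
  p_III = e^(−7.2)·7.2^9/9! = 0.106982
  p_IV = e^(−9.4)·9.4^9/9! = 0.130623
Multiply by the mixture weights:
  π_I·p_I = 0.26 × 0.00471727 = 0.00122649
  π_II·p_II = 0.32 × 0.0306757 = 0.00981623
  π_III·p_III = 0.15 × 0.106982 = 0.0160472
  π_IV·p_IV = 0.27 × 0.130623 = 0.0352682
Evidence: 0.00122649 + 0.00981623 + 0.0160472 + 0.0352682 = 0.0623582
P(Class I | the observation) = 0.00122649 / 0.0623582 ≈ 0.020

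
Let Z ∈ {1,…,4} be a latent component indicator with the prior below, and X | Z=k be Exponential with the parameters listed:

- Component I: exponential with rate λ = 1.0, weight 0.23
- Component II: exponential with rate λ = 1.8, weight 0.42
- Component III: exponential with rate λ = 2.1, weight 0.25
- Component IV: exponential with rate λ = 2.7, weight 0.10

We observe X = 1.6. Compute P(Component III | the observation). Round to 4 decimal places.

0.1647

By Bayes' theorem, P(k | x) = π_k f_k(x) / Σ_j π_j f_j(x).
Exponential densities:
  f_I = 0.201897
  f_II = 0.101043
  f_III = 0.072944
  f_IV = 0.0359097
Weight by the priors:
  π_I·f_I = 0.23 × 0.201897 = 0.0464362
  π_II·f_II = 0.42 × 0.101043 = 0.0424379
  π_III·f_III = 0.25 × 0.072944 = 0.018236
  π_IV·f_IV = 0.10 × 0.0359097 = 0.00359097
Normaliser: 0.0464362 + 0.0424379 + 0.018236 + 0.00359097 = 0.110701
P(Component III | data) ≈ 0.1647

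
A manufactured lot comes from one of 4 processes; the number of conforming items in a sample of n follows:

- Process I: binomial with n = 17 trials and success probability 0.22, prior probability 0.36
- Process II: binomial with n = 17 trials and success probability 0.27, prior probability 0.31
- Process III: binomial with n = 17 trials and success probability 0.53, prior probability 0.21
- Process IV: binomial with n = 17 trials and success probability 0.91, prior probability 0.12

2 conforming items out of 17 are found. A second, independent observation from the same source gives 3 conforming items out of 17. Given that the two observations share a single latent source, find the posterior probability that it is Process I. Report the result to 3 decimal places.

The responsibility of component k is π_k f_k(x) divided by Σ_j π_j f_j(x).
Since both observations come from the same component, the likelihood for component k is f_k(x₁)·f_k(x₂).
  p_I = [0.158418] × [0.223409] = 0.035392
  p_II = [0.0883302] × [0.16335] = 0.0144288
  p_III = [0.000460849] × [0.0025984] = 1.19747e-06
  p_IV = [2.31878e-14] × [1.17227e-12] = 2.71824e-26
Multiply by the mixture weights:
  π_I·p_I = 0.36 × 0.035392 = 0.0127411
  π_II·p_II = 0.31 × 0.0144288 = 0.00447292
  π_III·p_III = 0.21 × 1.19747e-06 = 2.51469e-07
  π_IV·p_IV = 0.12 × 2.71824e-26 = 3.26189e-27
Normaliser: 0.0127411 + 0.00447292 + 2.51469e-07 + 3.26189e-27 = 0.0172143
Responsibility of Process I: 0.0127411 / 0.0172143 ≈ 0.740

0.740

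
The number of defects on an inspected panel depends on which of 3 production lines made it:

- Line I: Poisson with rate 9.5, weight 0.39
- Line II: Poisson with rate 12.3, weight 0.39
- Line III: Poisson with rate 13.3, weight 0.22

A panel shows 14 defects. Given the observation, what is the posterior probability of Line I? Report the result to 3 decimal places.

The responsibility of component k is w_k f_k(x) divided by Σ_j w_j f_j(x).
Evaluate each component's likelihood at the observed value:
  p_I = e^(−9.5)·9.5^14/14! = 0.0418721
  p_II = e^(−12.3)·12.3^14/14! = 0.0947199
  p_III = e^(−13.3)·13.3^14/14! = 0.104087
Prior × likelihood for each component:
  w_I·p_I = 0.39 × 0.0418721 = 0.0163301
  w_II·p_II = 0.39 × 0.0947199 = 0.0369407
  w_III·p_III = 0.22 × 0.104087 = 0.0228992
Marginal: 0.0163301 + 0.0369407 + 0.0228992 = 0.0761701
So the posterior for Line I is 0.0163301 / 0.0761701 ≈ 0.214.

0.214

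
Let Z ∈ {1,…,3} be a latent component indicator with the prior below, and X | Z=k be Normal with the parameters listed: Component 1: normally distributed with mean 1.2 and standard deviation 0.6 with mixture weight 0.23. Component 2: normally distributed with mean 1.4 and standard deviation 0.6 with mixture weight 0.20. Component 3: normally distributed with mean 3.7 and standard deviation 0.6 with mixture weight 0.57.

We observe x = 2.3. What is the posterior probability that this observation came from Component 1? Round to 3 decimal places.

Apply Bayes' rule: the posterior for each component is proportional to its prior times its likelihood at x.
Component likelihoods at x = 2.3:
  L_1 = (1/(0.6·√(2π)))·exp(−(2.3−1.2)²/(2·0.6²)) = 0.664904·exp(-1.68056) = 0.123852
  L_2 = (1/(0.6·√(2π)))·exp(−(2.3−1.4)²/(2·0.6²)) = 0.664904·exp(-1.12500) = 0.215863
  L_3 = (1/(0.6·√(2π)))·exp(−(2.3−3.7)²/(2·0.6²)) = 0.664904·exp(-2.72222) = 0.0437031
Prior × likelihood for each component:
  P(Z=1)·L_1 = 0.23 × 0.123852 = 0.0284859
  P(Z=2)·L_2 = 0.20 × 0.215863 = 0.0431725
  P(Z=3)·L_3 = 0.57 × 0.0437031 = 0.0249108
Evidence: 0.0284859 + 0.0431725 + 0.0249108 = 0.0965693
So the posterior for Component 1 is 0.0284859 / 0.0965693 ≈ 0.295.

0.295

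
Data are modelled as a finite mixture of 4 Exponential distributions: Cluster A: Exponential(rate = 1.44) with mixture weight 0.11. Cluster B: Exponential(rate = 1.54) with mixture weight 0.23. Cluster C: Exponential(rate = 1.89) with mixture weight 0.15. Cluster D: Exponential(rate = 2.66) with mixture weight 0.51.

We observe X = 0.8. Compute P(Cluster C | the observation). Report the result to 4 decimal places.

0.1656

By Bayes' theorem, P(k | x) = w_k f_k(x) / Σ_j w_j f_j(x).
Evaluate each component's likelihood at the observed value:
  f_A = 1.44·e^(−1.44·0.8) = 1.44·e^(−1.1520) = 0.455046
  f_B = 1.54·e^(−1.54·0.8) = 1.54·e^(−1.2320) = 0.449231
  f_C = 1.89·e^(−1.89·0.8) = 1.89·e^(−1.5120) = 0.416686
  f_D = 2.66·e^(−2.66·0.8) = 2.66·e^(−2.1280) = 0.31674
Prior × likelihood for each component:
  w_A·f_A = 0.11 × 0.455046 = 0.0500551
  w_B·f_B = 0.23 × 0.449231 = 0.103323
  w_C·f_C = 0.15 × 0.416686 = 0.0625028
  w_D·f_D = 0.51 × 0.31674 = 0.161537
Normaliser: 0.0500551 + 0.103323 + 0.0625028 + 0.161537 = 0.377419
So the posterior for Cluster C is 0.0625028 / 0.377419 ≈ 0.1656.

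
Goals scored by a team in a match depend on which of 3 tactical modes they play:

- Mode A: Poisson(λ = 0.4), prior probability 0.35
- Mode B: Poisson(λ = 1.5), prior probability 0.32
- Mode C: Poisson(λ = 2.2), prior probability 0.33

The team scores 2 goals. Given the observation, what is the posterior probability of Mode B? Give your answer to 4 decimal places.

By Bayes' theorem, P(k | x) = P(Z=k) f_k(x) / Σ_j P(Z=j) f_j(x).
Poisson probabilities:
  p_A = 0.0536256
  p_B = 0.251021
  p_C = 0.268144
Unnormalised posteriors:
  P(Z=A)·p_A = 0.35 × 0.0536256 = 0.018769
  P(Z=B)·p_B = 0.32 × 0.251021 = 0.0803269
  P(Z=C)·p_C = 0.33 × 0.268144 = 0.0884874
Evidence: 0.018769 + 0.0803269 + 0.0884874 = 0.187583
So the posterior for Mode B is 0.0803269 / 0.187583 ≈ 0.4282.

0.4282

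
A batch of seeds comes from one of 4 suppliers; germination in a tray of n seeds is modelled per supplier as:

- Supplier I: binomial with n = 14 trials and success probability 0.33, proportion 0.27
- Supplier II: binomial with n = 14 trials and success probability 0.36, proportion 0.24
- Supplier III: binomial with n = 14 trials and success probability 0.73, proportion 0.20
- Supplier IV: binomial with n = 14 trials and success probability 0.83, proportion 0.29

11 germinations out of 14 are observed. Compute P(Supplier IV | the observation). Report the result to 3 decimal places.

Posterior ∝ prior × likelihood, so P(k | x) ∝ π_k f_k(x); normalise over all components.
Evaluate each component's likelihood at the observed value:
  f_I = C(14,11)·0.33^11·0.67^3 = 364·5.05421e-06·0.300763 = 0.000553324
  f_II = C(14,11)·0.36^11·0.64^3 = 364·1.31622e-05·0.262144 = 0.00125594
  f_III = C(14,11)·0.73^11·0.27^3 = 364·0.0313727·0.019683 = 0.224773
  f_IV = C(14,11)·0.83^11·0.17^3 = 364·0.128783·0.004913 = 0.230307
Multiply by the mixture weights:
  π_I·f_I = 0.27 × 0.000553324 = 0.000149397
  π_II·f_II = 0.24 × 0.00125594 = 0.000301426
  π_III·f_III = 0.20 × 0.224773 = 0.0449546
  π_IV·f_IV = 0.29 × 0.230307 = 0.066789
Evidence: 0.000149397 + 0.000301426 + 0.0449546 + 0.066789 = 0.112194
Responsibility of Supplier IV: 0.066789 / 0.112194 ≈ 0.595

0.595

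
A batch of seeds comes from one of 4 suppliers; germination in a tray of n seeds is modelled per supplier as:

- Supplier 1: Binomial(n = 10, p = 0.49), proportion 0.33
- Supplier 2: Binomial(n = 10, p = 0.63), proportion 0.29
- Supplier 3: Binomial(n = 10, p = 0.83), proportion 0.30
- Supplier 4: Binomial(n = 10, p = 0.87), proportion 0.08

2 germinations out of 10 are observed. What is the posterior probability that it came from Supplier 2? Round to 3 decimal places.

The responsibility of component k is π_k f_k(x) divided by Σ_j π_j f_j(x).
Component likelihoods at x = 2 germinations out of 10:
  p_1 = 0.04945
  p_2 = 0.00627346
  p_3 = 2.16252e-05
  p_4 = 2.77842e-06
Unnormalised posteriors:
  π_1·p_1 = 0.33 × 0.04945 = 0.0163185
  π_2·p_2 = 0.29 × 0.00627346 = 0.0018193
  π_3·p_3 = 0.30 × 2.16252e-05 = 6.48756e-06
  π_4·p_4 = 0.08 × 2.77842e-06 = 2.22274e-07
Evidence: 0.0163185 + 0.0018193 + 6.48756e-06 + 2.22274e-07 = 0.0181445
P(Supplier 2 | data) ≈ 0.100

0.100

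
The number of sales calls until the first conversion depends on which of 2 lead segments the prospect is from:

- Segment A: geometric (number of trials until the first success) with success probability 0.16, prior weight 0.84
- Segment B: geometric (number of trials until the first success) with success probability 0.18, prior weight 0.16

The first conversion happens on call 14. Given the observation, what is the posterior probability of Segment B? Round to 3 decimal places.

0.135

Posterior ∝ prior × likelihood, so P(k | x) ∝ w_k f_k(x); normalise over all components.
Geometric probabilities:
  p_A = 0.16·(1−0.16)^13 = 0.16·0.103665 = 0.0165863
  p_B = 0.18·(1−0.18)^13 = 0.18·0.0757844 = 0.0136412
Unnormalised posteriors:
  w_A·p_A = 0.84 × 0.0165863 = 0.0139325
  w_B·p_B = 0.16 × 0.0136412 = 0.00218259
Sum: 0.0139325 + 0.00218259 = 0.0161151
So the posterior for Segment B is 0.00218259 / 0.0161151 ≈ 0.135.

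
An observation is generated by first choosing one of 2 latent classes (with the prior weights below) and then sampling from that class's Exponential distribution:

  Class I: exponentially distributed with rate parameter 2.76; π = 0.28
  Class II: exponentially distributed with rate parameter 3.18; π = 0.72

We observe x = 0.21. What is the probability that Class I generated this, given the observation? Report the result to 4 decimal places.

By Bayes' theorem, P(k | x) = π_k f_k(x) / Σ_j π_j f_j(x).
Exponential densities:
  L_I = 2.76·e^(−2.76·0.21) = 2.76·e^(−0.5796) = 1.54594
  L_II = 3.18·e^(−3.18·0.21) = 3.18·e^(−0.6678) = 1.63082
Multiply by the mixture weights:
  π_I·L_I = 0.28 × 1.54594 = 0.432863
  π_II·L_II = 0.72 × 1.63082 = 1.17419
Evidence: 0.432863 + 1.17419 = 1.60705
P(Class I | the observation) ≈ 0.2694

0.2694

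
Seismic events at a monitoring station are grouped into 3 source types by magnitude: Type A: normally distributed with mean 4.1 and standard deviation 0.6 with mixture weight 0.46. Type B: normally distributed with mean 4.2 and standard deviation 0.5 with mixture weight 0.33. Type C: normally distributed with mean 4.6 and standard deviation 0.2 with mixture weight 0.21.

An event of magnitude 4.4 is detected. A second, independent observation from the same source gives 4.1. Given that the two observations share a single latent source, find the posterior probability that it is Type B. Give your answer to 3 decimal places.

0.485

The responsibility of component k is w_k f_k(x) divided by Σ_j w_j f_j(x).
Since both observations come from the same component, the likelihood for component k is f_k(x₁)·f_k(x₂).
  L_A = [0.586776] × [0.664904] = 0.390149
  L_B = [0.73654] × [0.782085] = 0.576037
  L_C = [1.20985] × [0.0876415] = 0.106033
Multiply by the mixture weights:
  w_A·L_A = 0.46 × 0.390149 = 0.179469
  w_B·L_B = 0.33 × 0.576037 = 0.190092
  w_C·L_C = 0.21 × 0.106033 = 0.022267
Normaliser: 0.179469 + 0.190092 + 0.022267 = 0.391828
Responsibility of Type B: 0.190092 / 0.391828 ≈ 0.485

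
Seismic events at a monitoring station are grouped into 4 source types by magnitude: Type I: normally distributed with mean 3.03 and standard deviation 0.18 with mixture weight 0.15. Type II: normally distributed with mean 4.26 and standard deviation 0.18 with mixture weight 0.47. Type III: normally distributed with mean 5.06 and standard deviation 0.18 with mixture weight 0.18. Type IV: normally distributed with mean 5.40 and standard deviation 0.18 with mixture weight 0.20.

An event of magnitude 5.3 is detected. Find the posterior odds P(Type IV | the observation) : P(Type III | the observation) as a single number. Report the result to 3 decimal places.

Since P(k|x) ∝ w_k f_k(x), the posterior odds are w_i f_i(x) / (w_j f_j(x)).
Evaluate each component's likelihood at the observed value:
  f_I = 6.46418e-35
  f_II = 1.24932e-07
  f_III = 0.911167
  f_IV = 1.8994
Posterior odds = (w_IV·f_IV) / (w_III·f_III) = (0.20·1.8994) / (0.18·0.911167) = 0.37988 / 0.16401 ≈ 2.316

2.316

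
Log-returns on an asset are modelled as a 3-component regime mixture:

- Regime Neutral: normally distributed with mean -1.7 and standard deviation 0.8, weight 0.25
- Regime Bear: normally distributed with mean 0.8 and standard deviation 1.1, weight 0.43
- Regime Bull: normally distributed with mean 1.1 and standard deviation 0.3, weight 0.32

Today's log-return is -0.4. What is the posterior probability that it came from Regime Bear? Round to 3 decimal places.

The responsibility of component k is π_k f_k(x) divided by Σ_j π_j f_j(x).
Normal densities:
  L_Neutral = (1/(0.8·√(2π)))·exp(−(-0.4−-1.7)²/(2·0.8²)) = 0.498678·exp(-1.32031) = 0.133173
  L_Bear = (1/(1.1·√(2π)))·exp(−(-0.4−0.8)²/(2·1.1²)) = 0.362675·exp(-0.59504) = 0.20003
  L_Bull = (1/(0.3·√(2π)))·exp(−(-0.4−1.1)²/(2·0.3²)) = 1.329808·exp(-12.50000) = 4.95573e-06
Prior × likelihood for each component:
  π_Neutral·L_Neutral = 0.25 × 0.133173 = 0.0332932
  π_Bear·L_Bear = 0.43 × 0.20003 = 0.0860127
  π_Bull·L_Bull = 0.32 × 4.95573e-06 = 1.58583e-06
Normaliser: 0.0332932 + 0.0860127 + 1.58583e-06 = 0.119308
Responsibility of Regime Bear: 0.0860127 / 0.119308 ≈ 0.721

0.721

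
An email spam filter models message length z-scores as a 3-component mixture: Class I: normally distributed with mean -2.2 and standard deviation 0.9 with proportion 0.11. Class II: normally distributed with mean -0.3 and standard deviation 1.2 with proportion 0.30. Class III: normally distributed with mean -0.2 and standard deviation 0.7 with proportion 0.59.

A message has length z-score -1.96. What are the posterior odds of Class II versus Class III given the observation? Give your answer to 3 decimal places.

2.688

Only the two components matter; the odds are (π_i f_i(x)) / (π_j f_j(x)).
Evaluate each component's likelihood at the observed value:
  p_I = (1/(0.9·√(2π)))·exp(−(-1.96−-2.2)²/(2·0.9²)) = 0.443269·exp(-0.03556) = 0.427785
  p_II = (1/(1.2·√(2π)))·exp(−(-1.96−-0.3)²/(2·1.2²)) = 0.332452·exp(-0.95681) = 0.127701
  p_III = (1/(0.7·√(2π)))·exp(−(-1.96−-0.2)²/(2·0.7²)) = 0.569918·exp(-3.16082) = 0.0241594
Odds = (0.30/0.59) × (0.127701/0.0241594) = 0.508475 × 5.28575 ≈ 2.688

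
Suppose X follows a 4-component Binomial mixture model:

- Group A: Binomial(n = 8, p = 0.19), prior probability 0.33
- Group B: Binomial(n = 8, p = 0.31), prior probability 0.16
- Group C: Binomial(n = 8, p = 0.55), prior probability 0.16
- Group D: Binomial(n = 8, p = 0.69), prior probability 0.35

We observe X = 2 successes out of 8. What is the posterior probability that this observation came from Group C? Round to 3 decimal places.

By Bayes' theorem, P(k | x) = P(Z=k) f_k(x) / Σ_j P(Z=j) f_j(x).
Evaluate each component's likelihood at the observed value:
  p_A = C(8,2)·0.19^2·0.81^6 = 28·0.0361·0.28243 = 0.28548
  p_B = C(8,2)·0.31^2·0.69^6 = 28·0.0961·0.107918 = 0.290386
  p_C = C(8,2)·0.55^2·0.45^6 = 28·0.3025·0.00830377 = 0.0703329
  p_D = C(8,2)·0.69^2·0.31^6 = 28·0.4761·0.000887504 = 0.0118311
Weight by the priors:
  P(Z=A)·p_A = 0.33 × 0.28548 = 0.0942083
  P(Z=B)·p_B = 0.16 × 0.290386 = 0.0464618
  P(Z=C)·p_C = 0.16 × 0.0703329 = 0.0112533
  P(Z=D)·p_D = 0.35 × 0.0118311 = 0.0041409
Evidence: 0.0942083 + 0.0464618 + 0.0112533 + 0.0041409 = 0.156064
P(Group C | the observation) = 0.0112533 / 0.156064 ≈ 0.072

0.072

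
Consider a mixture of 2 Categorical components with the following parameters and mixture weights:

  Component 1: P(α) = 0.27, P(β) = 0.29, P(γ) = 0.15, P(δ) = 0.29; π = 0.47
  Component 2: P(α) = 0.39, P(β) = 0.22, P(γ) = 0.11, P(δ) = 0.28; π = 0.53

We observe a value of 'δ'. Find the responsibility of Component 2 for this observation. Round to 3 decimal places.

0.521

The responsibility of component k is π_k f_k(x) divided by Σ_j π_j f_j(x).
Component likelihoods at x = 'δ':
  p_1 = P(δ | comp) = 0.29
  p_2 = P(δ | comp) = 0.28
Multiply by the mixture weights:
  π_1·p_1 = 0.47 × 0.29 = 0.1363
  π_2·p_2 = 0.53 × 0.28 = 0.1484
Evidence: 0.1363 + 0.1484 = 0.2847
P(Component 2 | data) ≈ 0.521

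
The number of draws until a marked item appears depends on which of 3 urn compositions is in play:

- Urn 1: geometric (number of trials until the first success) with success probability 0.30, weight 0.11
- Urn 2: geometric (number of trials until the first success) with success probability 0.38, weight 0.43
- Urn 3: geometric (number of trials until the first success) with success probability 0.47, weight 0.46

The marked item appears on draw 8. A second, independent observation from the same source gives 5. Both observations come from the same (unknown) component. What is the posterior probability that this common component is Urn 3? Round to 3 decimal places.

0.154

The responsibility of component k is w_k f_k(x) divided by Σ_j w_j f_j(x).
Since both observations come from the same component, the likelihood for component k is f_k(x₁)·f_k(x₂).
  L_1 = [0.30·(1−0.30)^7 = 0.30·0.0823543 = 0.0247063] × [0.07203] = 0.00177959
  L_2 = [0.38·(1−0.38)^7 = 0.38·0.0352161 = 0.0133821] × [0.0561501] = 0.000751408
  L_3 = [0.47·(1−0.47)^7 = 0.47·0.0117471 = 0.00552114] × [0.0370853] = 0.000204753
Multiply by the mixture weights:
  w_1·L_1 = 0.11 × 0.00177959 = 0.000195755
  w_2·L_2 = 0.43 × 0.000751408 = 0.000323105
  w_3·L_3 = 0.46 × 0.000204753 = 9.41864e-05
Normaliser: 0.000195755 + 0.000323105 + 9.41864e-05 = 0.000613047
P(Urn 3 | x) ≈ 0.154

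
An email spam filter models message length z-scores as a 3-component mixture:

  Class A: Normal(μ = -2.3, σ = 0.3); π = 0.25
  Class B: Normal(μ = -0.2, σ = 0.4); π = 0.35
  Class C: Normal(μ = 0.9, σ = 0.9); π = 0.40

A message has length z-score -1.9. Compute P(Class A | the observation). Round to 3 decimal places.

0.990

The responsibility of component k is P(Z=k) f_k(x) divided by Σ_j P(Z=j) f_j(x).
Normal densities:
  L_A = 0.5467
  L_B = 0.000119297
  L_C = 0.00350668
Prior × likelihood for each component:
  P(Z=A)·L_A = 0.25 × 0.5467 = 0.136675
  P(Z=B)·L_B = 0.35 × 0.000119297 = 4.17538e-05
  P(Z=C)·L_C = 0.40 × 0.00350668 = 0.00140267
Evidence: 0.136675 + 4.17538e-05 + 0.00140267 = 0.138119
P(Class A | data) = 0.136675 / 0.138119 ≈ 0.990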